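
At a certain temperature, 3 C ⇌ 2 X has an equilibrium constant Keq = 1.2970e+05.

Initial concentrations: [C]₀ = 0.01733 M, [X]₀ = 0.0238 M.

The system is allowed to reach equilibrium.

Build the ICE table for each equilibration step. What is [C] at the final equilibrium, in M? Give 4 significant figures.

[C]_eq = 0.002072 M

Q₀ = 108.8 vs Keq = 1.2970e+05 ⇒ Q<K, forward
Step 1:
                  C         X
  Initial   0.01733    0.0238
  Change   -0.01526   0.01017
  Equil    0.002072   0.03397
  solve Keq expr → x = 0.005086; check Q = 1.2970e+05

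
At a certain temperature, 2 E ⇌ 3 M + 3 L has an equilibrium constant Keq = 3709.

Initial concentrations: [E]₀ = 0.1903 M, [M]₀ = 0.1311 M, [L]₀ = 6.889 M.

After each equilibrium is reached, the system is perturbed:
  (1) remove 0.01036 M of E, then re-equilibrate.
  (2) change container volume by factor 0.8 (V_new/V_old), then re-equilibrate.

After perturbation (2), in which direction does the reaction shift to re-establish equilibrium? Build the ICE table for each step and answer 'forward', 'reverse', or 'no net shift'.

Direction: reverse

Q₀ = 20.34 vs Keq = 3709 ⇒ Q<K, forward
Step 1:
                    E           M           L
  init         0.1903      0.1311       6.889
  Δ           -0.1319      0.1978      0.1978
  eq          0.05843      0.3289       7.087
  solve Keq expr → x = 0.06593; check Q = 3709
Then remove 0.01036 M of E.
Step 2:
                    E           M           L
  init        0.04807      0.3289       7.087
  Δ          0.007327    -0.01099    -0.01099
  eq           0.0554      0.3179       7.076
  solve Keq expr → x = -0.003663; check Q = 3709
Then change container volume by factor 0.8 (V_new/V_old).
Step 3:
                    E           M           L
  init        0.06925      0.3974       8.845
  Δ           0.02401    -0.03601    -0.03601
  eq          0.09326      0.3614       8.809
  solve Keq expr → x = -0.012; check Q = 3709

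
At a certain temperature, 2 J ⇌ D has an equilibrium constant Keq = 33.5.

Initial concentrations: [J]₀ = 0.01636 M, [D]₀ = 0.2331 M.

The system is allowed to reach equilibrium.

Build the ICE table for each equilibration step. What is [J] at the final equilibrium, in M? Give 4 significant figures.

Q₀ = 870.9 vs Keq = 33.5 ⇒ Q>K, reverse
Step 1:
                    J           D
  Initial     0.01636      0.2331
  Change      0.06137    -0.03069
  Equil       0.07773      0.2024
  solve Keq expr → x = -0.03069; check Q = 33.5

[J]_eq = 0.07773 M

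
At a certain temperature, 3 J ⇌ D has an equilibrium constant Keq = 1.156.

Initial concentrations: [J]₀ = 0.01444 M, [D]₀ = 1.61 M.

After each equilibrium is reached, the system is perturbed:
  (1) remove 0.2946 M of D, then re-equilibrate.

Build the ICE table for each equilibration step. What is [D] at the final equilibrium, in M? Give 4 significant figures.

[D]_eq = 1.002 M

Q₀ = 5.3472e+05 vs Keq = 1.156 ⇒ Q>K, reverse
Step 1:
                  J         D
  Initial   0.01444      1.61
  Change      1.018   -0.3392
  Equil       1.032     1.271
  solve Keq expr → x = -0.3392; check Q = 1.156
Then remove 0.2946 M of D.
Step 2:
                  J         D
  Initial     1.032    0.9762
  Change   -0.07849   0.02616
  Equil      0.9536     1.002
  solve Keq expr → x = 0.02616; check Q = 1.156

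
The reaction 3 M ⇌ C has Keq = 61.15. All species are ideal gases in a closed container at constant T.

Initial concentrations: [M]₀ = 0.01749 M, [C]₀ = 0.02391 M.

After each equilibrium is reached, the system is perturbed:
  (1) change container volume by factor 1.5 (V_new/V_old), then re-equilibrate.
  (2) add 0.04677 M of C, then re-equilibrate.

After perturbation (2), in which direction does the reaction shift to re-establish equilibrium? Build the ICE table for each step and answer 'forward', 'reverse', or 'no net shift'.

Q₀ = 4469 vs Keq = 61.15 ⇒ Q>K, reverse
Step 1:
                    M           C
  I           0.01749     0.02391
  C           0.03888    -0.01296
  E           0.05637     0.01095
  solve Keq expr → x = -0.01296; check Q = 61.15
Then change container volume by factor 1.5 (V_new/V_old).
Step 2:
                    M           C
  I           0.03758    0.007301
  C          0.006351   -0.002117
  E           0.04393    0.005184
  solve Keq expr → x = -0.002117; check Q = 61.15
Then add 0.04677 M of C.
Step 3:
                    M           C
  I           0.04393     0.05195
  C            0.0415    -0.01383
  E           0.08543     0.03812
  solve Keq expr → x = -0.01383; check Q = 61.15

Direction: reverse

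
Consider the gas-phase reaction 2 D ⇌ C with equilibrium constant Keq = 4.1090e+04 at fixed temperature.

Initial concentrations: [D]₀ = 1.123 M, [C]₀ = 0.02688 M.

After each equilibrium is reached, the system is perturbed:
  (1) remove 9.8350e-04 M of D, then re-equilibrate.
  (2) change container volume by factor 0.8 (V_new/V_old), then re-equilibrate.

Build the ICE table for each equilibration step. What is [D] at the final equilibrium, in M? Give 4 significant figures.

[D]_eq = 0.004223 M

Q₀ = 0.02131 vs Keq = 4.1090e+04 ⇒ Q<K, forward
Step 1:
                    D           C
  I             1.123     0.02688
  C            -1.119      0.5596
  E          0.003778      0.5865
  solve Keq expr → x = 0.5596; check Q = 4.1090e+04
Then remove 9.8350e-04 M of D.
Step 2:
                    D           C
  I          0.002795      0.5865
  C        9.8192e-04 -4.9096e-04
  E          0.003776       0.586
  solve Keq expr → x = -4.9096e-04; check Q = 4.1090e+04
Then change container volume by factor 0.8 (V_new/V_old).
Step 3:
                    D           C
  I          0.004721      0.7325
  C       -4.9764e-04  2.4882e-04
  E          0.004223      0.7327
  solve Keq expr → x = 2.4882e-04; check Q = 4.1090e+04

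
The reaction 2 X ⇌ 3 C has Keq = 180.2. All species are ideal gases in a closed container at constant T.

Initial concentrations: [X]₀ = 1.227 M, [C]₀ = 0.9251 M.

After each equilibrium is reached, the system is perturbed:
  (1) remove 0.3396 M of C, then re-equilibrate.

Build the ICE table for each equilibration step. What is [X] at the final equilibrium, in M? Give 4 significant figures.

[X]_eq = 0.2249 M

Q₀ = 0.5259 vs Keq = 180.2 ⇒ Q<K, forward
Step 1:
                   X          C
  init         1.227     0.9251
  Δ          -0.9569      1.435
  eq          0.2701       2.36
  solve Keq expr → x = 0.4784; check Q = 180.2
Then remove 0.3396 M of C.
Step 2:
                   X          C
  init        0.2701      2.021
  Δ         -0.04527    0.06791
  eq          0.2249      2.089
  solve Keq expr → x = 0.02264; check Q = 180.2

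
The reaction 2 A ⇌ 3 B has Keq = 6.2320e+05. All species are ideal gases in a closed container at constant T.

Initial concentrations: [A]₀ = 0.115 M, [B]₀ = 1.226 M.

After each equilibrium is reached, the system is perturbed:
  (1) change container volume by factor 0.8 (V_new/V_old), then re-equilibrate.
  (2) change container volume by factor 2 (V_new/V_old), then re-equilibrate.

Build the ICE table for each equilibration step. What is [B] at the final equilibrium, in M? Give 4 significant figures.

Q₀ = 139.3 vs Keq = 6.2320e+05 ⇒ Q<K, forward
Step 1:
                  A         B
  init        0.115     1.226
  Δ         -0.1129    0.1694
  eq       0.002088     1.395
  solve Keq expr → x = 0.05646; check Q = 6.2320e+05
Then change container volume by factor 0.8 (V_new/V_old).
Step 2:
                  A         B
  init      0.00261     1.744
  Δ       3.0691e-04 -4.6036e-04
  eq       0.002917     1.744
  solve Keq expr → x = -1.5345e-04; check Q = 6.2320e+05
Then change container volume by factor 2 (V_new/V_old).
Step 3:
                  A         B
  init     0.001458    0.8719
  Δ       -4.2603e-04 6.3904e-04
  eq       0.001032    0.8725
  solve Keq expr → x = 2.1301e-04; check Q = 6.2320e+05

[B]_eq = 0.8725 M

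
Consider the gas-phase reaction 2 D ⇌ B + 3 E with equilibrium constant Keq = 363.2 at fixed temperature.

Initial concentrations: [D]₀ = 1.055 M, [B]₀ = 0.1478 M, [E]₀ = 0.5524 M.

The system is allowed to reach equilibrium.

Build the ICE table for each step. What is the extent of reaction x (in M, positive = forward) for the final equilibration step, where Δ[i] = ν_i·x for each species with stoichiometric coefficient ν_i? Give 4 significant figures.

x = 0.4707 M

Q₀ = 0.02238 vs Keq = 363.2 ⇒ Q<K, forward
Step 1:
                    D           B           E
  I             1.055      0.1478      0.5524
  C           -0.9414      0.4707       1.412
  E            0.1136      0.6185       1.964
  solve Keq expr → x = 0.4707; check Q = 363.2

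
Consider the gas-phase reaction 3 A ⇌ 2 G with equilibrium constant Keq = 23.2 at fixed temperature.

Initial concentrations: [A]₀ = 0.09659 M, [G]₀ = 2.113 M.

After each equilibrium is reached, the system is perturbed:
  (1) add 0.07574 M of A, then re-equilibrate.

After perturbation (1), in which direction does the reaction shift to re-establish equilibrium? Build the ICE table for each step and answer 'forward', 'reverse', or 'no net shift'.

Direction: forward

Q₀ = 4955 vs Keq = 23.2 ⇒ Q>K, reverse
Step 1:
                    A           G
  I           0.09659       2.113
  C            0.4276     -0.2851
  E            0.5242       1.828
  solve Keq expr → x = -0.1425; check Q = 23.2
Then add 0.07574 M of A.
Step 2:
                    A           G
  I            0.5999       1.828
  C          -0.06721     0.04481
  E            0.5327       1.873
  solve Keq expr → x = 0.0224; check Q = 23.2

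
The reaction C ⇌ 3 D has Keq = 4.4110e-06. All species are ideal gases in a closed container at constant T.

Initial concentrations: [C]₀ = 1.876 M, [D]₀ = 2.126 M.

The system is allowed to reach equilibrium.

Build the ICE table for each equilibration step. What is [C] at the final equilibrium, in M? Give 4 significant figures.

Q₀ = 5.122 vs Keq = 4.4110e-06 ⇒ Q>K, reverse
Step 1:
                   C          D
  I            1.876      2.126
  C           0.7012     -2.104
  E            2.577    0.02249
  solve Keq expr → x = -0.7012; check Q = 4.4110e-06

[C]_eq = 2.577 M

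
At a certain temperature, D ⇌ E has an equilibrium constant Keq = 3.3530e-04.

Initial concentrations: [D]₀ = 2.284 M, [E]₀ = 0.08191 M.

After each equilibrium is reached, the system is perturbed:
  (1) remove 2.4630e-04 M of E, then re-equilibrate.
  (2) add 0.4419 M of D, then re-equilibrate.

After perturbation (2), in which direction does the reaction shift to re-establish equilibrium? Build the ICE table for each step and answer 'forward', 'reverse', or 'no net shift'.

Direction: forward

Q₀ = 0.03586 vs Keq = 3.3530e-04 ⇒ Q>K, reverse
Step 1:
                   D          E
  init         2.284    0.08191
  Δ          0.08112   -0.08112
  eq           2.365 7.9302e-04
  solve Keq expr → x = -0.08112; check Q = 3.3530e-04
Then remove 2.4630e-04 M of E.
Step 2:
                   D          E
  init         2.365 5.4672e-04
  Δ       -2.4622e-04 2.4622e-04
  eq           2.365 7.9294e-04
  solve Keq expr → x = 2.4622e-04; check Q = 3.3530e-04
Then add 0.4419 M of D.
Step 3:
                   D          E
  init         2.807 7.9294e-04
  Δ       -1.4812e-04 1.4812e-04
  eq           2.807 9.4106e-04
  solve Keq expr → x = 1.4812e-04; check Q = 3.3530e-04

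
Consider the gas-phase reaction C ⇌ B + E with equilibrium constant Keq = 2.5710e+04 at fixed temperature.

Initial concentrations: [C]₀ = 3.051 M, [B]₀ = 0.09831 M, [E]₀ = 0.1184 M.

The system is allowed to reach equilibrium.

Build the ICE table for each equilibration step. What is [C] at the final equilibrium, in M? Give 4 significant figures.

[C]_eq = 3.8814e-04 M

Q₀ = 0.003815 vs Keq = 2.5710e+04 ⇒ Q<K, forward
Step 1:
                  C         B         E
  I           3.051   0.09831    0.1184
  C          -3.051     3.051     3.051
  E       3.8814e-04     3.149     3.169
  solve Keq expr → x = 3.051; check Q = 2.5710e+04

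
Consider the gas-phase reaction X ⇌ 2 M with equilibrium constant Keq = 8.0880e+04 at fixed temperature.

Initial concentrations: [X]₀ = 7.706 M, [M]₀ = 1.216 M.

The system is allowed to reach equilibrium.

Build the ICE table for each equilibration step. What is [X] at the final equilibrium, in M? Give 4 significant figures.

[X]_eq = 0.003416 M

Q₀ = 0.1919 vs Keq = 8.0880e+04 ⇒ Q<K, forward
Step 1:
                   X          M
  init         7.706      1.216
  Δ           -7.703      15.41
  eq        0.003416      16.62
  solve Keq expr → x = 7.703; check Q = 8.0880e+04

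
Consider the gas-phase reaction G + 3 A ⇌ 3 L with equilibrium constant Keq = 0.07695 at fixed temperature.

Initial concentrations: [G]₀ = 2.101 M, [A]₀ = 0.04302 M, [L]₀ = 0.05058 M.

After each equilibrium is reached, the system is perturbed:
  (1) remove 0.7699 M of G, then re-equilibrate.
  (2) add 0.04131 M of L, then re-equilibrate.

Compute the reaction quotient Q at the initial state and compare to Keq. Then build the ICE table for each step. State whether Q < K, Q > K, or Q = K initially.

Q₀ = 0.7736; Q > K (proceeds reverse)

Q₀ = 0.7736 vs Keq = 0.07695 ⇒ Q>K, reverse
Step 1:
                  G         A         L
  I           2.101   0.04302   0.05058
  C        0.005851   0.01755  -0.01755
  E           2.107   0.06057   0.03303
  solve Keq expr → x = -0.005851; check Q = 0.07695
Then remove 0.7699 M of G.
Step 2:
                  G         A         L
  I           1.337   0.06057   0.03303
  C        0.001053  0.003158 -0.003158
  E           1.338   0.06373   0.02987
  solve Keq expr → x = -0.001053; check Q = 0.07695
Then add 0.04131 M of L.
Step 3:
                  G         A         L
  I           1.338   0.06373   0.07118
  C        0.009353   0.02806  -0.02806
  E           1.347   0.09179   0.04312
  solve Keq expr → x = -0.009353; check Q = 0.07695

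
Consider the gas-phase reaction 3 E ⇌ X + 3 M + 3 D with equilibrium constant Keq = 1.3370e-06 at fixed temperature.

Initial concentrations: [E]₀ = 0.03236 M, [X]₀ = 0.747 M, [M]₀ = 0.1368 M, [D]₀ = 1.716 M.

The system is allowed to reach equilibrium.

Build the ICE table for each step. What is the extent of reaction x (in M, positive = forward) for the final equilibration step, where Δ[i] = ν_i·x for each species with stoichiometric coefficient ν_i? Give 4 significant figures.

Q₀ = 285.2 vs Keq = 1.3370e-06 ⇒ Q>K, reverse
Step 1:
                    E           X           M           D
  init        0.03236       0.747      0.1368       1.716
  Δ            0.1355    -0.04516     -0.1355     -0.1355
  eq           0.1678      0.7018    0.001316       1.581
  solve Keq expr → x = -0.04516; check Q = 1.3370e-06

x = -0.04516 M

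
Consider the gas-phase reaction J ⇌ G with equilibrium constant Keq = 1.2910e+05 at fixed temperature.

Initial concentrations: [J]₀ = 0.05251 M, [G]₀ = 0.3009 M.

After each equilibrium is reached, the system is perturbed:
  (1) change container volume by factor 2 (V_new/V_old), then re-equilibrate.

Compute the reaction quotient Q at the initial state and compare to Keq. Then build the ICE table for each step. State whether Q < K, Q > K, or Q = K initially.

Q₀ = 5.73 vs Keq = 1.2910e+05 ⇒ Q<K, forward
Step 1:
                    J           G
  I           0.05251      0.3009
  C          -0.05251     0.05251
  E        2.7375e-06      0.3534
  solve Keq expr → x = 0.05251; check Q = 1.2910e+05
Then change container volume by factor 2 (V_new/V_old).
Step 2:
                    J           G
  I        1.3687e-06      0.1767
  C                 0           0
  E        1.3687e-06      0.1767
  solve Keq expr → x = 0; check Q = 1.2910e+05

Q₀ = 5.73; Q < K (proceeds forward)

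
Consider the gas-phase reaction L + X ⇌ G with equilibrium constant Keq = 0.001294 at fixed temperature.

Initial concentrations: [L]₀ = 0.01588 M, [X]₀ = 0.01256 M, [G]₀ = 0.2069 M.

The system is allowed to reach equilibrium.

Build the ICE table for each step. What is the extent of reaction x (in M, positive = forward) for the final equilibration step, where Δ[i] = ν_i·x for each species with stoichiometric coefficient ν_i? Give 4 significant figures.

Q₀ = 1037 vs Keq = 0.001294 ⇒ Q>K, reverse
Step 1:
                   L          X          G
  init       0.01588    0.01256     0.2069
  Δ           0.2068     0.2068    -0.2068
  eq          0.2227     0.2194 6.3229e-05
  solve Keq expr → x = -0.2068; check Q = 0.001294

x = -0.2068 M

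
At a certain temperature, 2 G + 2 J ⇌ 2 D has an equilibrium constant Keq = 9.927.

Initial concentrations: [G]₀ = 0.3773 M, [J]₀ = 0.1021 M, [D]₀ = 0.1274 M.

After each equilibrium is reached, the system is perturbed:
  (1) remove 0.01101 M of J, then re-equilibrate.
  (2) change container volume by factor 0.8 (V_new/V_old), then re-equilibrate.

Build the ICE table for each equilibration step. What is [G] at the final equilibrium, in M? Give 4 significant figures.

Q₀ = 10.94 vs Keq = 9.927 ⇒ Q>K, reverse
Step 1:
                  G         J         D
  I          0.3773    0.1021    0.1274
  C        0.002394  0.002394 -0.002394
  E          0.3797    0.1045     0.125
  solve Keq expr → x = -0.001197; check Q = 9.927
Then remove 0.01101 M of J.
Step 2:
                  G         J         D
  I          0.3797   0.09348     0.125
  C        0.005253  0.005253 -0.005253
  E          0.3849   0.09874    0.1198
  solve Keq expr → x = -0.002626; check Q = 9.927
Then change container volume by factor 0.8 (V_new/V_old).
Step 3:
                  G         J         D
  I          0.4812    0.1234    0.1497
  C        -0.01307  -0.01307   0.01307
  E          0.4681    0.1104    0.1628
  solve Keq expr → x = 0.006534; check Q = 9.927

[G]_eq = 0.4681 M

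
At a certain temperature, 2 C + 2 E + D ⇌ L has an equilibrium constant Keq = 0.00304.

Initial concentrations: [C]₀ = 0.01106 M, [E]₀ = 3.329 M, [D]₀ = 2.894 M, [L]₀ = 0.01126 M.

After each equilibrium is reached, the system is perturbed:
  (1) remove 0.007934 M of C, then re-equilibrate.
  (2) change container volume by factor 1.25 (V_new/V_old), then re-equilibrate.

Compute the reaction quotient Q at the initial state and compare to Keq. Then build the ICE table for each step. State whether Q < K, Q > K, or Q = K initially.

Q₀ = 2.87; Q > K (proceeds reverse)

Q₀ = 2.87 vs Keq = 0.00304 ⇒ Q>K, reverse
Step 1:
                   C          E          D          L
  Initial    0.01106      3.329      2.894    0.01126
  Change      0.0223     0.0223    0.01115   -0.01115
  Equil      0.03336      3.351      2.905 1.1038e-04
  solve Keq expr → x = -0.01115; check Q = 0.00304
Then remove 0.007934 M of C.
Step 2:
                   C          E          D          L
  Initial    0.02543      3.351      2.905 1.1038e-04
  Change  9.1589e-05 9.1589e-05 4.5795e-05 -4.5795e-05
  Equil      0.02552      3.351      2.905 6.4588e-05
  solve Keq expr → x = -4.5795e-05; check Q = 0.00304
Then change container volume by factor 1.25 (V_new/V_old).
Step 3:
                   C          E          D          L
  Initial    0.02041      2.681      2.324 5.1670e-05
  Change  6.0758e-05 6.0758e-05 3.0379e-05 -3.0379e-05
  Equil      0.02047      2.681      2.324 2.1292e-05
  solve Keq expr → x = -3.0379e-05; check Q = 0.00304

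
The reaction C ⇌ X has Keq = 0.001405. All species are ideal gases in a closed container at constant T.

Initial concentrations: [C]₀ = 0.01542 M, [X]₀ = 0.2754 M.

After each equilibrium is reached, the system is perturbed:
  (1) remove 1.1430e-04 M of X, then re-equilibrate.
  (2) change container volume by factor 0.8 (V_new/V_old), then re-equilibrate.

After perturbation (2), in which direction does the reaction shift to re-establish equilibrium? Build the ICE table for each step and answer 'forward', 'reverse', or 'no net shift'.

Q₀ = 17.86 vs Keq = 0.001405 ⇒ Q>K, reverse
Step 1:
                    C           X
  init        0.01542      0.2754
  Δ             0.275      -0.275
  eq           0.2904  4.0803e-04
  solve Keq expr → x = -0.275; check Q = 0.001405
Then remove 1.1430e-04 M of X.
Step 2:
                    C           X
  init         0.2904  2.9373e-04
  Δ       -1.1414e-04  1.1414e-04
  eq           0.2903  4.0787e-04
  solve Keq expr → x = 1.1414e-04; check Q = 0.001405
Then change container volume by factor 0.8 (V_new/V_old).
Step 3:
                    C           X
  init         0.3629  5.0984e-04
  Δ                 0           0
  eq           0.3629  5.0984e-04
  solve Keq expr → x = 0; check Q = 0.001405

Direction: no net shift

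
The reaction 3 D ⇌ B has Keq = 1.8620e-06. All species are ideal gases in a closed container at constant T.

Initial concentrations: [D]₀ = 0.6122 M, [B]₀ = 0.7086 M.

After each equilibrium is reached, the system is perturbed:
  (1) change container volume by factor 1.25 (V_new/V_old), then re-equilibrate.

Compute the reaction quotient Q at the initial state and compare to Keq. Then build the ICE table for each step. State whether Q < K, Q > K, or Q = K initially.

Q₀ = 3.088; Q > K (proceeds reverse)

Q₀ = 3.088 vs Keq = 1.8620e-06 ⇒ Q>K, reverse
Step 1:
                  D         B
  I          0.6122    0.7086
  C           2.126   -0.7086
  E           2.738 3.8214e-05
  solve Keq expr → x = -0.7086; check Q = 1.8620e-06
Then change container volume by factor 1.25 (V_new/V_old).
Step 2:
                  D         B
  I            2.19 3.0571e-05
  C       3.3014e-05 -1.1005e-05
  E            2.19 1.9567e-05
  solve Keq expr → x = -1.1005e-05; check Q = 1.8620e-06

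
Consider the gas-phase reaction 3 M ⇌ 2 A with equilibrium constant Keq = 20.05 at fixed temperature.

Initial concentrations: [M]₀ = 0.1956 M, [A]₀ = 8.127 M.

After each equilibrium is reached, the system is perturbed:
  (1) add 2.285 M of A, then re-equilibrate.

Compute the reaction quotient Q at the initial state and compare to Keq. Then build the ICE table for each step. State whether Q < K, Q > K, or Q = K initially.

Q₀ = 8826; Q > K (proceeds reverse)

Q₀ = 8826 vs Keq = 20.05 ⇒ Q>K, reverse
Step 1:
                  M         A
  I          0.1956     8.127
  C           1.194   -0.7957
  E           1.389     7.331
  solve Keq expr → x = -0.3979; check Q = 20.05
Then add 2.285 M of A.
Step 2:
                  M         A
  I           1.389     9.616
  C          0.2557   -0.1705
  E           1.645     9.446
  solve Keq expr → x = -0.08523; check Q = 20.05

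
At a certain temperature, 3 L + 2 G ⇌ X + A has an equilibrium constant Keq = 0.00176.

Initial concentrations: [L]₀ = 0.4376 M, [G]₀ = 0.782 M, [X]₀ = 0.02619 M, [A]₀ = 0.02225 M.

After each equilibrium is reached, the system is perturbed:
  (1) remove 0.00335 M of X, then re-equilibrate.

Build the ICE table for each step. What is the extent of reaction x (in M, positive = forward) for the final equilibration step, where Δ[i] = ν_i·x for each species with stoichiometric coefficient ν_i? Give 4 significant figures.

x = 0.00133 M

Q₀ = 0.01137 vs Keq = 0.00176 ⇒ Q>K, reverse
Step 1:
                  L         G         X         A
  Initial    0.4376     0.782   0.02619   0.02225
  Change    0.03872   0.02581  -0.01291  -0.01291
  Equil      0.4763    0.8078   0.01328  0.009344
  solve Keq expr → x = -0.01291; check Q = 0.00176
Then remove 0.00335 M of X.
Step 2:
                  L         G         X         A
  Initial    0.4763    0.8078  0.009934  0.009344
  Change  -0.003991  -0.00266   0.00133   0.00133
  Equil      0.4723    0.8052   0.01126   0.01067
  solve Keq expr → x = 0.00133; check Q = 0.00176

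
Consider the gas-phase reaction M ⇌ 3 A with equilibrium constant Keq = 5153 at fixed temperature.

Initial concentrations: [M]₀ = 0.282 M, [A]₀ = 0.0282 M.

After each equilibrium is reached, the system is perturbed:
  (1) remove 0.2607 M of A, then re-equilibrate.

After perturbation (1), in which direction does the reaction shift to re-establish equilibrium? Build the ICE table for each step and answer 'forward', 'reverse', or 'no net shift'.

Q₀ = 7.9524e-05 vs Keq = 5153 ⇒ Q<K, forward
Step 1:
                    M           A
  Initial       0.282      0.0282
  Change      -0.2819      0.8456
  Equil    1.2948e-04      0.8738
  solve Keq expr → x = 0.2819; check Q = 5153
Then remove 0.2607 M of A.
Step 2:
                    M           A
  Initial  1.2948e-04      0.6131
  Change  -8.4696e-05  2.5409e-04
  Equil    4.4781e-05      0.6134
  solve Keq expr → x = 8.4696e-05; check Q = 5153

Direction: forward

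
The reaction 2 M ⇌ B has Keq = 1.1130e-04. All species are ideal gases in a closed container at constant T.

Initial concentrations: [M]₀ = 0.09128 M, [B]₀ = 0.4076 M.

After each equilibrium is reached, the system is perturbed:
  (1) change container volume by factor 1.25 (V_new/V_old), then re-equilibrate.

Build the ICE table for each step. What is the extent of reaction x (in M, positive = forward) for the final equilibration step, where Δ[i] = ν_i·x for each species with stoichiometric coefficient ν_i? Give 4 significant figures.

x = -1.4622e-05 M

Q₀ = 48.92 vs Keq = 1.1130e-04 ⇒ Q>K, reverse
Step 1:
                   M          B
  init       0.09128     0.4076
  Δ            0.815    -0.4075
  eq          0.9063 9.1419e-05
  solve Keq expr → x = -0.4075; check Q = 1.1130e-04
Then change container volume by factor 1.25 (V_new/V_old).
Step 2:
                   M          B
  init         0.725 7.3135e-05
  Δ       2.9245e-05 -1.4622e-05
  eq          0.7251 5.8513e-05
  solve Keq expr → x = -1.4622e-05; check Q = 1.1130e-04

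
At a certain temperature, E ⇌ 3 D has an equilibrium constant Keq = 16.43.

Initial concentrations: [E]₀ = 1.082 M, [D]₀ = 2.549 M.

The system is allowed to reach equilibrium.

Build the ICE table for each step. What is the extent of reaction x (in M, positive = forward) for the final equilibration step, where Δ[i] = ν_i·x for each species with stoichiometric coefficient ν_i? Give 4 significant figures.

Q₀ = 15.31 vs Keq = 16.43 ⇒ Q<K, forward
Step 1:
                  E         D
  init        1.082     2.549
  Δ        -0.01599   0.04797
  eq          1.066     2.597
  solve Keq expr → x = 0.01599; check Q = 16.43

x = 0.01599 M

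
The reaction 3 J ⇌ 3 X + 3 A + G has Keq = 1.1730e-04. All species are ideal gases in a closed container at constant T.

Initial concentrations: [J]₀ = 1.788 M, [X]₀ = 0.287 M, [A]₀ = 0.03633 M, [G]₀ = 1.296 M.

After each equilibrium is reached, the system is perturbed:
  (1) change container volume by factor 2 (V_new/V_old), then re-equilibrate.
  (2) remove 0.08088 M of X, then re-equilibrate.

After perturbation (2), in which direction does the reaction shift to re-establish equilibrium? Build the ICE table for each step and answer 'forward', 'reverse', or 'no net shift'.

Direction: forward

Q₀ = 2.5701e-07 vs Keq = 1.1730e-04 ⇒ Q<K, forward
Step 1:
                   J          X          A          G
  init         1.788      0.287    0.03633      1.296
  Δ          -0.1367     0.1367     0.1367    0.04556
  eq           1.651     0.4237      0.173      1.342
  solve Keq expr → x = 0.04556; check Q = 1.1730e-04
Then change container volume by factor 2 (V_new/V_old).
Step 2:
                   J          X          A          G
  init        0.8257     0.2118     0.0865     0.6708
  Δ          -0.0653     0.0653     0.0653    0.02177
  eq          0.7604     0.2771     0.1518     0.6925
  solve Keq expr → x = 0.02177; check Q = 1.1730e-04
Then remove 0.08088 M of X.
Step 3:
                   J          X          A          G
  init        0.7604     0.1963     0.1518     0.6925
  Δ         -0.02804    0.02804    0.02804   0.009347
  eq          0.7323     0.2243     0.1798     0.7019
  solve Keq expr → x = 0.009347; check Q = 1.1730e-04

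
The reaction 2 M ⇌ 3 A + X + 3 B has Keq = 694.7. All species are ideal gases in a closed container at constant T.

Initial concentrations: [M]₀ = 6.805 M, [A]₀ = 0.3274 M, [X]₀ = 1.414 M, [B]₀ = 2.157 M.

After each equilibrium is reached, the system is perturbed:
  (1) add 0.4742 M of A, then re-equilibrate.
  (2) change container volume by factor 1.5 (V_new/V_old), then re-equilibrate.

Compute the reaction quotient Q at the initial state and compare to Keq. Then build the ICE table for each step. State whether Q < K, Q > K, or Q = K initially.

Q₀ = 0.01075 vs Keq = 694.7 ⇒ Q<K, forward
Step 1:
                    M           A           X           B
  Initial       6.805      0.3274       1.414       2.157
  Change       -2.097       3.146       1.049       3.146
  Equil         4.708       3.474       2.463       5.303
  solve Keq expr → x = 1.049; check Q = 694.7
Then add 0.4742 M of A.
Step 2:
                    M           A           X           B
  Initial       4.708       3.948       2.463       5.303
  Change       0.1442     -0.2162    -0.07208     -0.2162
  Equil         4.852       3.732       2.391       5.087
  solve Keq expr → x = -0.07208; check Q = 694.7
Then change container volume by factor 1.5 (V_new/V_old).
Step 3:
                    M           A           X           B
  Initial       3.234       2.488       1.594       3.391
  Change       -0.545      0.8176      0.2725      0.8176
  Equil         2.689       3.305       1.866       4.209
  solve Keq expr → x = 0.2725; check Q = 694.7

Q₀ = 0.01075; Q < K (proceeds forward)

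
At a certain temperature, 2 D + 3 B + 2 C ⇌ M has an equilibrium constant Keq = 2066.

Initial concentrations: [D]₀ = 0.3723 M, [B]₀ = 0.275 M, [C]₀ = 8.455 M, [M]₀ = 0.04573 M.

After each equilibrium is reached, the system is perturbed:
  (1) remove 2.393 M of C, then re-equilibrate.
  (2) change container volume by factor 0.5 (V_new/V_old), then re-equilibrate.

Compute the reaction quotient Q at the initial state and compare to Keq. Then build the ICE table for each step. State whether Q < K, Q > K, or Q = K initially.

Q₀ = 0.2219 vs Keq = 2066 ⇒ Q<K, forward
Step 1:
                   D          B          C          M
  I           0.3723      0.275      8.455    0.04573
  C          -0.1649    -0.2474    -0.1649    0.08247
  E           0.2074    0.02759       8.29     0.1282
  solve Keq expr → x = 0.08247; check Q = 2066
Then remove 2.393 M of C.
Step 2:
                   D          B          C          M
  I           0.2074    0.02759      5.897     0.1282
  C         0.004242   0.006363   0.004242  -0.002121
  E           0.2116    0.03395      5.901     0.1261
  solve Keq expr → x = -0.002121; check Q = 2066
Then change container volume by factor 0.5 (V_new/V_old).
Step 3:
                   D          B          C          M
  I           0.4232     0.0679       11.8     0.2522
  C         -0.03304   -0.04956   -0.03304    0.01652
  E           0.3902    0.01834      11.77     0.2687
  solve Keq expr → x = 0.01652; check Q = 2066

Q₀ = 0.2219; Q < K (proceeds forward)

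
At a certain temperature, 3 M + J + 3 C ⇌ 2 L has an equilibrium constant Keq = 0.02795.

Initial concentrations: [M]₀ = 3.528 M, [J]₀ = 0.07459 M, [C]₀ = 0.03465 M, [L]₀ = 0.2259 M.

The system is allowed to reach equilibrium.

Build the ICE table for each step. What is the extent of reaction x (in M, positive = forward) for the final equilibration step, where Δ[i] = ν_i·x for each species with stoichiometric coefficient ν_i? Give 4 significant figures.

Q₀ = 374.5 vs Keq = 0.02795 ⇒ Q>K, reverse
Step 1:
                    M           J           C           L
  I             3.528     0.07459     0.03465      0.2259
  C            0.2371     0.07904      0.2371     -0.1581
  E             3.765      0.1536      0.2718     0.06782
  solve Keq expr → x = -0.07904; check Q = 0.02795

x = -0.07904 M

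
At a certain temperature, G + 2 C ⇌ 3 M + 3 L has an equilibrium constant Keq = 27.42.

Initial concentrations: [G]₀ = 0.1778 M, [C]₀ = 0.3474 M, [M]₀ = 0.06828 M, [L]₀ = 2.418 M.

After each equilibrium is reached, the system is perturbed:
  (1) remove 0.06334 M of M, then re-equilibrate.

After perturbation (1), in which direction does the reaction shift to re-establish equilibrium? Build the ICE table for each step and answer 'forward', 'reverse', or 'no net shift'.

Direction: forward

Q₀ = 0.2097 vs Keq = 27.42 ⇒ Q<K, forward
Step 1:
                    G           C           M           L
  I            0.1778      0.3474     0.06828       2.418
  C          -0.05289     -0.1058      0.1587      0.1587
  E            0.1249      0.2416      0.2269       2.577
  solve Keq expr → x = 0.05289; check Q = 27.42
Then remove 0.06334 M of M.
Step 2:
                    G           C           M           L
  I            0.1249      0.2416      0.1636       2.577
  C          -0.01244    -0.02488     0.03732     0.03732
  E            0.1125      0.2167      0.2009       2.614
  solve Keq expr → x = 0.01244; check Q = 27.42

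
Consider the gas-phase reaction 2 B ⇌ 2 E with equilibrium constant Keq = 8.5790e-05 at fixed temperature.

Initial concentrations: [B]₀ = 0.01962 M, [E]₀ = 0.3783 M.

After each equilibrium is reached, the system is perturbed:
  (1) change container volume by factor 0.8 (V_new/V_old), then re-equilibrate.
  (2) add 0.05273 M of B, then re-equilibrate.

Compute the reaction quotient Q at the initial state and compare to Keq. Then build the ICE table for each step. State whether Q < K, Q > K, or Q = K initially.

Q₀ = 371.8 vs Keq = 8.5790e-05 ⇒ Q>K, reverse
Step 1:
                    B           E
  I           0.01962      0.3783
  C            0.3746     -0.3746
  E            0.3943    0.003652
  solve Keq expr → x = -0.1873; check Q = 8.5790e-05
Then change container volume by factor 0.8 (V_new/V_old).
Step 2:
                    B           E
  I            0.4928    0.004565
  C                 0           0
  E            0.4928    0.004565
  solve Keq expr → x = 0; check Q = 8.5790e-05
Then add 0.05273 M of B.
Step 3:
                    B           E
  I            0.5456    0.004565
  C       -4.8392e-04  4.8392e-04
  E            0.5451    0.005049
  solve Keq expr → x = 2.4196e-04; check Q = 8.5790e-05

Q₀ = 371.8; Q > K (proceeds reverse)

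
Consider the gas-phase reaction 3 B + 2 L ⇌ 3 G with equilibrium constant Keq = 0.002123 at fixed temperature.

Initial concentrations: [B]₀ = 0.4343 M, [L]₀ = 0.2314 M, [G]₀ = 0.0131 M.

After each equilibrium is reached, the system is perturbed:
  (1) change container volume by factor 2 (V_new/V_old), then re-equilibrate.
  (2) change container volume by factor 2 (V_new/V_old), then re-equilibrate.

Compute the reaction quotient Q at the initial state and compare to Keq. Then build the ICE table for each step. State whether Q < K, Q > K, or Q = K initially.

Q₀ = 5.1253e-04; Q < K (proceeds forward)

Q₀ = 5.1253e-04 vs Keq = 0.002123 ⇒ Q<K, forward
Step 1:
                  B         L         G
  Initial    0.4343    0.2314    0.0131
  Change  -0.007294 -0.004863  0.007294
  Equil       0.427    0.2265   0.02039
  solve Keq expr → x = 0.002431; check Q = 0.002123
Then change container volume by factor 2 (V_new/V_old).
Step 2:
                  B         L         G
  Initial    0.2135    0.1133    0.0102
  Change   0.003575  0.002383 -0.003575
  Equil      0.2171    0.1157  0.006623
  solve Keq expr → x = -0.001192; check Q = 0.002123
Then change container volume by factor 2 (V_new/V_old).
Step 3:
                  B         L         G
  Initial    0.1085   0.05783  0.003311
  Change   0.001183 7.8896e-04 -0.001183
  Equil      0.1097   0.05861  0.002128
  solve Keq expr → x = -3.9448e-04; check Q = 0.002123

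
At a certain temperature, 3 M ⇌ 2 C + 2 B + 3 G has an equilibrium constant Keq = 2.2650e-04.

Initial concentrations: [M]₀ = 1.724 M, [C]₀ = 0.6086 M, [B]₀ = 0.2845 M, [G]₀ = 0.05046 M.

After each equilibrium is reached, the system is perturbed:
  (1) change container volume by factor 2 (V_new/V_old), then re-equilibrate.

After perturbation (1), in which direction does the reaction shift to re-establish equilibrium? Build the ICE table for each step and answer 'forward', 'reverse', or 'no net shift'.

Q₀ = 7.5172e-07 vs Keq = 2.2650e-04 ⇒ Q<K, forward
Step 1:
                   M          C          B          G
  Initial      1.724     0.6086     0.2845    0.05046
  Change     -0.1681     0.1121     0.1121     0.1681
  Equil        1.556     0.7207     0.3966     0.2186
  solve Keq expr → x = 0.05604; check Q = 2.2650e-04
Then change container volume by factor 2 (V_new/V_old).
Step 2:
                   M          C          B          G
  Initial     0.7779     0.3603     0.1983     0.1093
  Change    -0.08164    0.05442    0.05442    0.08164
  Equil       0.6963     0.4148     0.2527     0.1909
  solve Keq expr → x = 0.02721; check Q = 2.2650e-04

Direction: forward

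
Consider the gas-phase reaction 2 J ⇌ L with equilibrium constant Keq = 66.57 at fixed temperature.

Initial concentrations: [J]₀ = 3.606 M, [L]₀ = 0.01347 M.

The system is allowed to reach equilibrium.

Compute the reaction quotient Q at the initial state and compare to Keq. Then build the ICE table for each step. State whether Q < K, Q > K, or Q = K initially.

Q₀ = 0.001036; Q < K (proceeds forward)

Q₀ = 0.001036 vs Keq = 66.57 ⇒ Q<K, forward
Step 1:
                   J          L
  init         3.606    0.01347
  Δ           -3.445      1.722
  eq          0.1615      1.736
  solve Keq expr → x = 1.722; check Q = 66.57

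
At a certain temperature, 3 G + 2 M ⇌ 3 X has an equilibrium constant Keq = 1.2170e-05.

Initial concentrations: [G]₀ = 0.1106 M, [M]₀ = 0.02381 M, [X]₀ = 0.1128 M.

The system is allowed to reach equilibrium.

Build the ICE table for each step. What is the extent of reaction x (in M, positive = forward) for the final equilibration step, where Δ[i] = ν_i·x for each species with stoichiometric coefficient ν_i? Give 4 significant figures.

Q₀ = 1871 vs Keq = 1.2170e-05 ⇒ Q>K, reverse
Step 1:
                    G           M           X
  I            0.1106     0.02381      0.1128
  C            0.1117     0.07447     -0.1117
  E            0.2223     0.09828    0.001089
  solve Keq expr → x = -0.03724; check Q = 1.2170e-05

x = -0.03724 M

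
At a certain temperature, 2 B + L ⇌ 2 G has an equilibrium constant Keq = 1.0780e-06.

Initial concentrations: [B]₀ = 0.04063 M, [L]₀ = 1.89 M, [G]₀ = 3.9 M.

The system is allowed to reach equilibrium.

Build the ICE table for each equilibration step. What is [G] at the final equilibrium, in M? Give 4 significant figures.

Q₀ = 4875 vs Keq = 1.0780e-06 ⇒ Q>K, reverse
Step 1:
                  B         L         G
  I         0.04063      1.89       3.9
  C           3.892     1.946    -3.892
  E           3.933     3.836  0.007997
  solve Keq expr → x = -1.946; check Q = 1.0780e-06

[G]_eq = 0.007997 M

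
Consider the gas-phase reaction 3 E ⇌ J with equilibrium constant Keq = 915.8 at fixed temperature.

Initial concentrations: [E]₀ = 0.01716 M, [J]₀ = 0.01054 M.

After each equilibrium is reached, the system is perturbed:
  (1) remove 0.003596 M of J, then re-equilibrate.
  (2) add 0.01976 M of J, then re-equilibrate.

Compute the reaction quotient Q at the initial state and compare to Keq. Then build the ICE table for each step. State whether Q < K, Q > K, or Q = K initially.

Q₀ = 2086; Q > K (proceeds reverse)

Q₀ = 2086 vs Keq = 915.8 ⇒ Q>K, reverse
Step 1:
                  E         J
  Initial   0.01716   0.01054
  Change   0.004335 -0.001445
  Equil     0.02149  0.009095
  solve Keq expr → x = -0.001445; check Q = 915.8
Then remove 0.003596 M of J.
Step 2:
                  E         J
  Initial   0.02149  0.005499
  Change  -0.002458 8.1927e-04
  Equil     0.01904  0.006318
  solve Keq expr → x = 8.1927e-04; check Q = 915.8
Then add 0.01976 M of J.
Step 3:
                  E         J
  Initial   0.01904   0.02608
  Change    0.01012 -0.003374
  Equil     0.02916    0.0227
  solve Keq expr → x = -0.003374; check Q = 915.8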